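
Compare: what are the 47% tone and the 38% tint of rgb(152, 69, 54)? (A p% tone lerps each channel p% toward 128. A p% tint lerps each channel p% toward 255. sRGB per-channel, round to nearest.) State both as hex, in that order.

47% tone:
  R: 152 − 11.28 = 140.72 → 141
  G: 69 + 27.73 = 96.73 → 97
  B: 54 + 0.47×(128−54) = 54 + 34.78 = 88.78 → 89
  → #8D6159
38% tint:
  R: 152 + 39.14 = 191.14 → 191
  G: 69 + 0.38×(255−69) = 69 + 70.68 = 139.68 → 140
  B: 54 + 76.38 = 130.38 → 130
  → #BF8C82

#8D6159, #BF8C82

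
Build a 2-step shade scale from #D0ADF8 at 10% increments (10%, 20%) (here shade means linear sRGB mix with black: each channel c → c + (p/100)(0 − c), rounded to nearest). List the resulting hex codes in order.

#D0ADF8 is rgb(208, 173, 248).
10%: (208 − 20.8 = 187.2→187, 173 − 17.3 = 155.7→156, 248 − 24.8 = 223.2→223) → #BB9CDF
20%: (208 − 41.6 = 166.4→166, 173 − 34.6 = 138.4→138, 248 − 49.6 = 198.4→198) → #A68AC6

#BB9CDF, #A68AC6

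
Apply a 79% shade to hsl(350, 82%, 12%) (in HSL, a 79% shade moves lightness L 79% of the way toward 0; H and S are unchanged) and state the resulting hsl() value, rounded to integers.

L moves 79% from 12 toward 0: 12 − 9.48 = 2.52 → 3.
H and S are unchanged.

hsl(350, 82%, 3%)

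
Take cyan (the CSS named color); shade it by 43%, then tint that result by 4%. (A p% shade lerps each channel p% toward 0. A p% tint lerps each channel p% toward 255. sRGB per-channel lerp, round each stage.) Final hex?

#0A9595

CSS cyan is rgb(0, 255, 255).
Per channel, c → c + 0.43(0 − c):
  R: 0 + 0 = 0 → 0
  G: 255 − 109.65 = 145.35 → 145
  B: 255 − 109.65 = 145.35 → 145
After the shade: rgb(0, 145, 145) = #009191.
Lerp each channel 4% toward 255:
  R: 0 + 0.04×(255−0) = 0 + 10.2 = 10.2 → 10
  G: 145 + 4.4 = 149.4 → 149
  B: 145 + 0.04×(255−145) = 145 + 4.4 = 149.4 → 149
rgb(10, 149, 149) = #0A9595.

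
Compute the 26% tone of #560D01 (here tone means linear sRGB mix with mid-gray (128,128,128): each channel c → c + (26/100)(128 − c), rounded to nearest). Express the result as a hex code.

#560D01 is rgb(86, 13, 1).
A 26% tone moves each channel 26% toward 128:
  R: 86 + 0.26×(128−86) = 86 + 10.92 = 96.92 → 97
  G: 13 + 0.26×(128−13) = 13 + 29.9 = 42.9 → 43
  B: 1 + 33.02 = 34.02 → 34
rgb(97, 43, 34) = #612B22.

#612B22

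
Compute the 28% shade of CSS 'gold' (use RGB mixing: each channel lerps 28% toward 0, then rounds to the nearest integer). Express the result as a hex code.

CSS gold is rgb(255, 215, 0).
Per channel, c → c + 0.28(0 − c):
  R: 255 + 0.28×(0−255) = 255 − 71.4 = 183.6 → 184
  G: 215 − 60.2 = 154.8 → 155
  B: 0 + 0 = 0 → 0
rgb(184, 155, 0) = #B89B00.

#B89B00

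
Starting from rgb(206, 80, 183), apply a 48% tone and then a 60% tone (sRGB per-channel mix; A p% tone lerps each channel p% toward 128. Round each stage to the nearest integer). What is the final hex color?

Per channel, c → c + 0.48(128 − c):
  R: 206 + 0.48×(128−206) = 206 − 37.44 = 168.56 → 169
  G: 80 + 23.04 = 103.04 → 103
  B: 183 + 0.48×(128−183) = 183 − 26.4 = 156.6 → 157
After the tone: rgb(169, 103, 157) = #A9679D.
A 60% tone moves each channel 60% toward 128:
  R: 169 − 24.6 = 144.4 → 144
  G: 103 + 15 = 118 → 118
  B: 157 − 17.4 = 139.6 → 140
rgb(144, 118, 140) = #90768C.

#90768C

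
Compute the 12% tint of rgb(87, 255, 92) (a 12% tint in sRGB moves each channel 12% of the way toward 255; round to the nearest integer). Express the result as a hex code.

Per channel, c → c + 0.12(255 − c):
  R: 87 + 20.16 = 107.16 → 107
  G: 255 + 0 = 255 → 255
  B: 92 + 0.12×(255−92) = 92 + 19.56 = 111.56 → 112
rgb(107, 255, 112) = #6BFF70.

#6BFF70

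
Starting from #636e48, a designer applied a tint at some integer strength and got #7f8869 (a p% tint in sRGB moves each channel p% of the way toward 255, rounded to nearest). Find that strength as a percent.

#636e48 is rgb(99, 110, 72); #7f8869 is rgb(127, 136, 105).
On the B channel (widest range): 105 ≈ 72 + (p/100)(255 − 72), so p ≈ 100×(105 − 72)/(255 − 72) = 3300/183 = 18.03.
p = 18 reproduces all three channels after rounding.

18%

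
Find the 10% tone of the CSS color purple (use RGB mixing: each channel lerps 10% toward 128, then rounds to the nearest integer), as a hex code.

#800d80

CSS purple is rgb(128, 0, 128).
Lerp each channel 10% toward 128:
  R: 128 + 0.1×(128−128) = 128 + 0 = 128 → 128
  G: 0 + 0.1×(128−0) = 0 + 12.8 = 12.8 → 13
  B: 128 + 0.1×(128−128) = 128 + 0 = 128 → 128
rgb(128, 13, 128) = #800d80.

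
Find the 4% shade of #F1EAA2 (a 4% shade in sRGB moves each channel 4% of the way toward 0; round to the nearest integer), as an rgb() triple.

rgb(231, 225, 156)

#F1EAA2 is rgb(241, 234, 162).
Lerp each channel 4% toward 0:
  R: 241 − 9.64 = 231.36 → 231
  G: 234 − 9.36 = 224.64 → 225
  B: 162 + 0.04×(0−162) = 162 − 6.48 = 155.52 → 156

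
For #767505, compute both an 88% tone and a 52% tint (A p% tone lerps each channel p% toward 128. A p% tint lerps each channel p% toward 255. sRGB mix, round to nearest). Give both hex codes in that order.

#7F7F71, #BDBD87

#767505 is rgb(118, 117, 5).
88% tone:
  R: 118 + 8.8 = 126.8 → 127
  G: 117 + 9.68 = 126.68 → 127
  B: 5 + 108.24 = 113.24 → 113
  → #7F7F71
52% tint:
  R: 118 + 71.24 = 189.24 → 189
  G: 117 + 71.76 = 188.76 → 189
  B: 5 + 130 = 135 → 135
  → #BDBD87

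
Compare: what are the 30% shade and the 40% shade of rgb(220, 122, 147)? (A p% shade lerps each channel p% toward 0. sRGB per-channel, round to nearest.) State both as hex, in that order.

#9A5567, #844958

30% shade:
  R: 220 − 66 = 154 → 154
  G: 122 − 36.6 = 85.4 → 85
  B: 147 + 0.3×(0−147) = 147 − 44.1 = 102.9 → 103
  → #9A5567
40% shade:
  R: 220 + 0.4×(0−220) = 220 − 88 = 132 → 132
  G: 122 − 48.8 = 73.2 → 73
  B: 147 + 0.4×(0−147) = 147 − 58.8 = 88.2 → 88
  → #844958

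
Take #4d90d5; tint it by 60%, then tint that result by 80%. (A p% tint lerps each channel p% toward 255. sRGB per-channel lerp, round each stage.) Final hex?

#4d90d5 is rgb(77, 144, 213).
Lerp each channel 60% toward 255:
  R: 77 + 106.8 = 183.8 → 184
  G: 144 + 0.6×(255−144) = 144 + 66.6 = 210.6 → 211
  B: 213 + 0.6×(255−213) = 213 + 25.2 = 238.2 → 238
After the tint: rgb(184, 211, 238) = #b8d3ee.
An 80% tint moves each channel 80% toward 255:
  R: 184 + 56.8 = 240.8 → 241
  G: 211 + 35.2 = 246.2 → 246
  B: 238 + 0.8×(255−238) = 238 + 13.6 = 251.6 → 252
rgb(241, 246, 252) = #f1f6fc.

#f1f6fc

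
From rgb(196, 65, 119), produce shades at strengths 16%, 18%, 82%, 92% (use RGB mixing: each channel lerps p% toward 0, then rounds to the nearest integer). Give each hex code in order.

16%: (196 − 31.36 = 164.64→165, 65 − 10.4 = 54.6→55, 119 − 19.04 = 99.96→100) → #a53764
18%: (196 − 35.28 = 160.72→161, 65 − 11.7 = 53.3→53, 119 − 21.42 = 97.58→98) → #a13562
82%: (196 − 160.72 = 35.28→35, 65 − 53.3 = 11.7→12, 119 − 97.58 = 21.42→21) → #230c15
92%: (196 − 180.32 = 15.68→16, 65 − 59.8 = 5.2→5, 119 − 109.48 = 9.52→10) → #10050a

#a53764, #a13562, #230c15, #10050a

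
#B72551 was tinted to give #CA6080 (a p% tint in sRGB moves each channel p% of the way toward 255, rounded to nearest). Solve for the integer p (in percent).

#B72551 is rgb(183, 37, 81); #CA6080 is rgb(202, 96, 128).
On the G channel (widest range): 96 ≈ 37 + (p/100)(255 − 37), so p ≈ 100×(96 − 37)/(255 − 37) = 5900/218 = 27.06.
p = 27 reproduces all three channels after rounding.

27%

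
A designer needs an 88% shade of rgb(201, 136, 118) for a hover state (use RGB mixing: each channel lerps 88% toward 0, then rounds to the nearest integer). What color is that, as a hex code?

#18100E

An 88% shade moves each channel 88% toward 0:
  R: 201 + 0.88×(0−201) = 201 − 176.88 = 24.12 → 24
  G: 136 − 119.68 = 16.32 → 16
  B: 118 + 0.88×(0−118) = 118 − 103.84 = 14.16 → 14
rgb(24, 16, 14) = #18100E.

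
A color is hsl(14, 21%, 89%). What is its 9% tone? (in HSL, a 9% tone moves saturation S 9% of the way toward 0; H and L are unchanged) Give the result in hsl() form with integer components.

S moves 9% from 21 toward 0: 21 − 1.89 = 19.11 → 19.
H and L are unchanged.

hsl(14, 19%, 89%)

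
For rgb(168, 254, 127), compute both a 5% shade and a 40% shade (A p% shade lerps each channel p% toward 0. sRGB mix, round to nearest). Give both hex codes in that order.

#A0F179, #65984C

5% shade:
  R: 168 − 8.4 = 159.6 → 160
  G: 254 − 12.7 = 241.3 → 241
  B: 127 − 6.35 = 120.65 → 121
  → #A0F179
40% shade:
  R: 168 + 0.4×(0−168) = 168 − 67.2 = 100.8 → 101
  G: 254 − 101.6 = 152.4 → 152
  B: 127 + 0.4×(0−127) = 127 − 50.8 = 76.2 → 76
  → #65984C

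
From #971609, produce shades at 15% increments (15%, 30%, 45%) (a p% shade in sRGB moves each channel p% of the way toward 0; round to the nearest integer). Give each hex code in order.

#801308, #6A0F06, #530C05

#971609 is rgb(151, 22, 9).
15%: (151 − 22.65 = 128.35→128, 22 − 3.3 = 18.7→19, 9 − 1.35 = 7.65→8) → #801308
30%: (151 − 45.3 = 105.7→106, 22 − 6.6 = 15.4→15, 9 − 2.7 = 6.3→6) → #6A0F06
45%: (151 − 67.95 = 83.05→83, 22 − 9.9 = 12.1→12, 9 − 4.05 = 4.95→5) → #530C05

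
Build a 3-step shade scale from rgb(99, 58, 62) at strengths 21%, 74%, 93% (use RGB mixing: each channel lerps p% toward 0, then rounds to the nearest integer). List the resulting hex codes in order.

#4E2E31, #1A0F10, #070404

21%: (99 − 20.79 = 78.21→78, 58 − 12.18 = 45.82→46, 62 − 13.02 = 48.98→49) → #4E2E31
74%: (99 − 73.26 = 25.74→26, 58 − 42.92 = 15.08→15, 62 − 45.88 = 16.12→16) → #1A0F10
93%: (99 − 92.07 = 6.93→7, 58 − 53.94 = 4.06→4, 62 − 57.66 = 4.34→4) → #070404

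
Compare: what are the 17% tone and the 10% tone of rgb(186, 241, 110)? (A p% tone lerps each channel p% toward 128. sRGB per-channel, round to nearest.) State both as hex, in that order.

17% tone:
  R: 186 + 0.17×(128−186) = 186 − 9.86 = 176.14 → 176
  G: 241 + 0.17×(128−241) = 241 − 19.21 = 221.79 → 222
  B: 110 + 0.17×(128−110) = 110 + 3.06 = 113.06 → 113
  → #B0DE71
10% tone:
  R: 186 − 5.8 = 180.2 → 180
  G: 241 − 11.3 = 229.7 → 230
  B: 110 + 1.8 = 111.8 → 112
  → #B4E670

#B0DE71, #B4E670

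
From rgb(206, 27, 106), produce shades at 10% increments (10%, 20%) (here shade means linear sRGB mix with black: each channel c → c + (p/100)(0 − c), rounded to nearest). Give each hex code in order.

10%: (206 − 20.6 = 185.4→185, 27 − 2.7 = 24.3→24, 106 − 10.6 = 95.4→95) → #b9185f
20%: (206 − 41.2 = 164.8→165, 27 − 5.4 = 21.6→22, 106 − 21.2 = 84.8→85) → #a51655

#b9185f, #a51655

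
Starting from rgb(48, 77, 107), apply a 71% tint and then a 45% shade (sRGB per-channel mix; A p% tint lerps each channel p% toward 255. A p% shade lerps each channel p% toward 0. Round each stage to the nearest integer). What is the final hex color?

Lerp each channel 71% toward 255:
  R: 48 + 0.71×(255−48) = 48 + 146.97 = 194.97 → 195
  G: 77 + 126.38 = 203.38 → 203
  B: 107 + 105.08 = 212.08 → 212
After the tint: rgb(195, 203, 212) = #C3CBD4.
Per channel, c → c + 0.45(0 − c):
  R: 195 − 87.75 = 107.25 → 107
  G: 203 − 91.35 = 111.65 → 112
  B: 212 + 0.45×(0−212) = 212 − 95.4 = 116.6 → 117
rgb(107, 112, 117) = #6B7075.

#6B7075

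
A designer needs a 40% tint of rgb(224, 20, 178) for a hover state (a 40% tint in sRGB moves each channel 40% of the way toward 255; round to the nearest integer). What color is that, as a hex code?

Per channel, c → c + 0.4(255 − c):
  R: 224 + 0.4×(255−224) = 224 + 12.4 = 236.4 → 236
  G: 20 + 0.4×(255−20) = 20 + 94 = 114 → 114
  B: 178 + 30.8 = 208.8 → 209
rgb(236, 114, 209) = #ec72d1.

#ec72d1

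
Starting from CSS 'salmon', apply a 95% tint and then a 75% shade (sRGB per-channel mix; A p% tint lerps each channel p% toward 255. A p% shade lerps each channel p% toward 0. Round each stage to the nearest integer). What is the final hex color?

#403e3e

CSS salmon is rgb(250, 128, 114).
A 95% tint moves each channel 95% toward 255:
  R: 250 + 4.75 = 254.75 → 255
  G: 128 + 120.65 = 248.65 → 249
  B: 114 + 0.95×(255−114) = 114 + 133.95 = 247.95 → 248
After the tint: rgb(255, 249, 248) = #fff9f8.
Per channel, c → c + 0.75(0 − c):
  R: 255 − 191.25 = 63.75 → 64
  G: 249 + 0.75×(0−249) = 249 − 186.75 = 62.25 → 62
  B: 248 − 186 = 62 → 62
rgb(64, 62, 62) = #403e3e.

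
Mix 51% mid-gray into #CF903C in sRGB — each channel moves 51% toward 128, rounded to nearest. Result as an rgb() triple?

rgb(167, 136, 95)

#CF903C is rgb(207, 144, 60).
Per channel, c → c + 0.51(128 − c):
  R: 207 − 40.29 = 166.71 → 167
  G: 144 + 0.51×(128−144) = 144 − 8.16 = 135.84 → 136
  B: 60 + 0.51×(128−60) = 60 + 34.68 = 94.68 → 95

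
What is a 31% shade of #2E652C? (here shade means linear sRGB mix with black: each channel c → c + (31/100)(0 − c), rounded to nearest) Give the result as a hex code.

#20461E

#2E652C is rgb(46, 101, 44).
Lerp each channel 31% toward 0:
  R: 46 − 14.26 = 31.74 → 32
  G: 101 + 0.31×(0−101) = 101 − 31.31 = 69.69 → 70
  B: 44 + 0.31×(0−44) = 44 − 13.64 = 30.36 → 30
rgb(32, 70, 30) = #20461E.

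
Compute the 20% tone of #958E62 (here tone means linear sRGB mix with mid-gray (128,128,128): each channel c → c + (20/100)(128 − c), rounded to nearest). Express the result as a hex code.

#958E62 is rgb(149, 142, 98).
Per channel, c → c + 0.2(128 − c):
  R: 149 + 0.2×(128−149) = 149 − 4.2 = 144.8 → 145
  G: 142 + 0.2×(128−142) = 142 − 2.8 = 139.2 → 139
  B: 98 + 0.2×(128−98) = 98 + 6 = 104 → 104
rgb(145, 139, 104) = #918B68.

#918B68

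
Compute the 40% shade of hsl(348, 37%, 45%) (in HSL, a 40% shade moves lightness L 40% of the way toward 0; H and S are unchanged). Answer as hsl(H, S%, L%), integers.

hsl(348, 37%, 27%)

L moves 40% from 45 toward 0: 45 − 18 = 27 → 27.
H and S are unchanged.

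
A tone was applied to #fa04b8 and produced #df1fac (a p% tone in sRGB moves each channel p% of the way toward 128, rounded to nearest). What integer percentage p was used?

22%

#fa04b8 is rgb(250, 4, 184); #df1fac is rgb(223, 31, 172).
On the G channel (widest range): 31 ≈ 4 + (p/100)(128 − 4), so p ≈ 100×(31 − 4)/(128 − 4) = 2700/124 = 21.77.
p = 22 reproduces all three channels after rounding.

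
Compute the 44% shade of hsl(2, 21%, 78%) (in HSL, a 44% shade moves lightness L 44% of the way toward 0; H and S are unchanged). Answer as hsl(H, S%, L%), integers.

hsl(2, 21%, 44%)

L moves 44% from 78 toward 0: 78 − 34.32 = 43.68 → 44.
H and S are unchanged.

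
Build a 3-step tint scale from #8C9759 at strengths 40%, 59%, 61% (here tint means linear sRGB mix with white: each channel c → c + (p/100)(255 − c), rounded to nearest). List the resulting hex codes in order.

#BAC19B, #D0D4BB, #D2D6BE

#8C9759 is rgb(140, 151, 89).
40%: (140 + 46 = 186→186, 151 + 41.6 = 192.6→193, 89 + 66.4 = 155.4→155) → #BAC19B
59%: (140 + 67.85 = 207.85→208, 151 + 61.36 = 212.36→212, 89 + 97.94 = 186.94→187) → #D0D4BB
61%: (140 + 70.15 = 210.15→210, 151 + 63.44 = 214.44→214, 89 + 101.26 = 190.26→190) → #D2D6BE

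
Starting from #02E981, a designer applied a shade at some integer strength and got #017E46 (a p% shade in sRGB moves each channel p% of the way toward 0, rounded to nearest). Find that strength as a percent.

46%

#02E981 is rgb(2, 233, 129); #017E46 is rgb(1, 126, 70).
On the G channel (widest range): 126 ≈ 233 + (p/100)(0 − 233), so p ≈ 100×(126 − 233)/(0 − 233) = -10700/-233 = 45.92.
p = 46 reproduces all three channels after rounding.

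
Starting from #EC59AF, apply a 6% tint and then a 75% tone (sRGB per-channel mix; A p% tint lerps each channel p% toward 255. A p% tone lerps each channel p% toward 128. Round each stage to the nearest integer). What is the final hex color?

#EC59AF is rgb(236, 89, 175).
Per channel, c → c + 0.06(255 − c):
  R: 236 + 1.14 = 237.14 → 237
  G: 89 + 0.06×(255−89) = 89 + 9.96 = 98.96 → 99
  B: 175 + 0.06×(255−175) = 175 + 4.8 = 179.8 → 180
After the tint: rgb(237, 99, 180) = #ED63B4.
Per channel, c → c + 0.75(128 − c):
  R: 237 − 81.75 = 155.25 → 155
  G: 99 + 21.75 = 120.75 → 121
  B: 180 − 39 = 141 → 141
rgb(155, 121, 141) = #9B798D.

#9B798D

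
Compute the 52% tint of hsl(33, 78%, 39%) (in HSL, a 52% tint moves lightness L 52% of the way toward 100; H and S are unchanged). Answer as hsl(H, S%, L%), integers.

hsl(33, 78%, 71%)

L moves 52% from 39 toward 100: 39 + 31.72 = 70.72 → 71.
H and S are unchanged.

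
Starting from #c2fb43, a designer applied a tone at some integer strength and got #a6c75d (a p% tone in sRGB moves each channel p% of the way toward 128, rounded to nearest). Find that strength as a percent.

#c2fb43 is rgb(194, 251, 67); #a6c75d is rgb(166, 199, 93).
On the G channel (widest range): 199 ≈ 251 + (p/100)(128 − 251), so p ≈ 100×(199 − 251)/(128 − 251) = -5200/-123 = 42.28.
p = 42 reproduces all three channels after rounding.

42%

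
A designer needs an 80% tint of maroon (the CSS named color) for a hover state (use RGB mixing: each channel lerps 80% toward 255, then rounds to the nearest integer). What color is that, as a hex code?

#e6cccc

CSS maroon is rgb(128, 0, 0).
Lerp each channel 80% toward 255:
  R: 128 + 0.8×(255−128) = 128 + 101.6 = 229.6 → 230
  G: 0 + 204 = 204 → 204
  B: 0 + 0.8×(255−0) = 0 + 204 = 204 → 204
rgb(230, 204, 204) = #e6cccc.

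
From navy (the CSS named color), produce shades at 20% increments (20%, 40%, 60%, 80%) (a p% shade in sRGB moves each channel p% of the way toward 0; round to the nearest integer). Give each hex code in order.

CSS navy is rgb(0, 0, 128).
20%: (0→0, 0→0, 128 − 25.6 = 102.4→102) → #000066
40%: (0→0, 0→0, 128 − 51.2 = 76.8→77) → #00004D
60%: (0→0, 0→0, 128 − 76.8 = 51.2→51) → #000033
80%: (0→0, 0→0, 128 − 102.4 = 25.6→26) → #00001A

#000066, #00004D, #000033, #00001A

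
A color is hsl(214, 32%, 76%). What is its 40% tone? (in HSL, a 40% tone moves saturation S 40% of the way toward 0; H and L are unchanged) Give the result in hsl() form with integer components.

hsl(214, 19%, 76%)

S moves 40% from 32 toward 0: 32 − 12.8 = 19.2 → 19.
H and L are unchanged.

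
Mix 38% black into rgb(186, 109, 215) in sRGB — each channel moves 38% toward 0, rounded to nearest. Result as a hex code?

#734485

Per channel, c → c + 0.38(0 − c):
  R: 186 + 0.38×(0−186) = 186 − 70.68 = 115.32 → 115
  G: 109 + 0.38×(0−109) = 109 − 41.42 = 67.58 → 68
  B: 215 − 81.7 = 133.3 → 133
rgb(115, 68, 133) = #734485.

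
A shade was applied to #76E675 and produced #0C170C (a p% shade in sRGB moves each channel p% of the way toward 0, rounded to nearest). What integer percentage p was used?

#76E675 is rgb(118, 230, 117); #0C170C is rgb(12, 23, 12).
On the G channel (widest range): 23 ≈ 230 + (p/100)(0 − 230), so p ≈ 100×(23 − 230)/(0 − 230) = -20700/-230 = 90.00.
p = 90 reproduces all three channels after rounding.

90%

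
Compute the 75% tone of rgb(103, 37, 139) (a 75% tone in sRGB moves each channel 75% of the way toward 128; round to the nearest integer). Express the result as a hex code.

Lerp each channel 75% toward 128:
  R: 103 + 18.75 = 121.75 → 122
  G: 37 + 68.25 = 105.25 → 105
  B: 139 + 0.75×(128−139) = 139 − 8.25 = 130.75 → 131
rgb(122, 105, 131) = #7a6983.

#7a6983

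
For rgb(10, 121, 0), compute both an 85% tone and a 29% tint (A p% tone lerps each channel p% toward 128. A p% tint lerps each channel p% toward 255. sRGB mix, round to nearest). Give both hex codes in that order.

#6e7f6d, #51a04a

85% tone:
  R: 10 + 0.85×(128−10) = 10 + 100.3 = 110.3 → 110
  G: 121 + 5.95 = 126.95 → 127
  B: 0 + 108.8 = 108.8 → 109
  → #6e7f6d
29% tint:
  R: 10 + 0.29×(255−10) = 10 + 71.05 = 81.05 → 81
  G: 121 + 0.29×(255−121) = 121 + 38.86 = 159.86 → 160
  B: 0 + 73.95 = 73.95 → 74
  → #51a04a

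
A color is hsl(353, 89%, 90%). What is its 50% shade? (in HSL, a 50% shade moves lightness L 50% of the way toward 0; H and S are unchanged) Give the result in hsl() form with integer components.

L moves 50% from 90 toward 0: 90 − 45 = 45 → 45.
H and S are unchanged.

hsl(353, 89%, 45%)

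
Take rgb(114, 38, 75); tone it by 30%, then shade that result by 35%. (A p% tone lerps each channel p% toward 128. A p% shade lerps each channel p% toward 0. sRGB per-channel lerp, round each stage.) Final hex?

Lerp each channel 30% toward 128:
  R: 114 + 4.2 = 118.2 → 118
  G: 38 + 27 = 65 → 65
  B: 75 + 0.3×(128−75) = 75 + 15.9 = 90.9 → 91
After the tone: rgb(118, 65, 91) = #76415B.
Lerp each channel 35% toward 0:
  R: 118 − 41.3 = 76.7 → 77
  G: 65 − 22.75 = 42.25 → 42
  B: 91 + 0.35×(0−91) = 91 − 31.85 = 59.15 → 59
rgb(77, 42, 59) = #4D2A3B.

#4D2A3B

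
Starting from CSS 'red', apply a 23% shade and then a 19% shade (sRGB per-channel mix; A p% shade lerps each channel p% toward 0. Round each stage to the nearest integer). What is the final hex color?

#9F0000

CSS red is rgb(255, 0, 0).
Per channel, c → c + 0.23(0 − c):
  R: 255 − 58.65 = 196.35 → 196
  G: 0 + 0.23×(0−0) = 0 + 0 = 0 → 0
  B: 0 + 0.23×(0−0) = 0 + 0 = 0 → 0
After the shade: rgb(196, 0, 0) = #C40000.
Per channel, c → c + 0.19(0 − c):
  R: 196 − 37.24 = 158.76 → 159
  G: 0 + 0 = 0 → 0
  B: 0 + 0.19×(0−0) = 0 + 0 = 0 → 0
rgb(159, 0, 0) = #9F0000.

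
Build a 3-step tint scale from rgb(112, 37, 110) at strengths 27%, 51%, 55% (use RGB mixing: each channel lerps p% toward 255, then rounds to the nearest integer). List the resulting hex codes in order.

#976095, #B994B8, #BF9DBE

27%: (112 + 38.61 = 150.61→151, 37 + 58.86 = 95.86→96, 110 + 39.15 = 149.15→149) → #976095
51%: (112 + 72.93 = 184.93→185, 37 + 111.18 = 148.18→148, 110 + 73.95 = 183.95→184) → #B994B8
55%: (112 + 78.65 = 190.65→191, 37 + 119.9 = 156.9→157, 110 + 79.75 = 189.75→190) → #BF9DBE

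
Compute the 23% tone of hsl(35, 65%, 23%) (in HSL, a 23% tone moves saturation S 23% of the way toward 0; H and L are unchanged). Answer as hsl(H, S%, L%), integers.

hsl(35, 50%, 23%)

S moves 23% from 65 toward 0: 65 − 14.95 = 50.05 → 50.
H and L are unchanged.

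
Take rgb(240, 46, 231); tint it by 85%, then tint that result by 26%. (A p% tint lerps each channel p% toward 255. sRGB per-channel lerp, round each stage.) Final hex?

Lerp each channel 85% toward 255:
  R: 240 + 12.75 = 252.75 → 253
  G: 46 + 177.65 = 223.65 → 224
  B: 231 + 20.4 = 251.4 → 251
After the tint: rgb(253, 224, 251) = #fde0fb.
Per channel, c → c + 0.26(255 − c):
  R: 253 + 0.52 = 253.52 → 254
  G: 224 + 8.06 = 232.06 → 232
  B: 251 + 0.26×(255−251) = 251 + 1.04 = 252.04 → 252
rgb(254, 232, 252) = #fee8fc.

#fee8fc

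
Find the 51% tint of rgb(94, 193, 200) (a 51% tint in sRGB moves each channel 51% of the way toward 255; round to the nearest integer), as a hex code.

Per channel, c → c + 0.51(255 − c):
  R: 94 + 82.11 = 176.11 → 176
  G: 193 + 31.62 = 224.62 → 225
  B: 200 + 28.05 = 228.05 → 228
rgb(176, 225, 228) = #B0E1E4.

#B0E1E4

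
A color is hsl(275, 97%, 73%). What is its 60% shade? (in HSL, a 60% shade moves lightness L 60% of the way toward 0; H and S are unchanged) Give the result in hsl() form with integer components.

L moves 60% from 73 toward 0: 73 − 43.8 = 29.2 → 29.
H and S are unchanged.

hsl(275, 97%, 29%)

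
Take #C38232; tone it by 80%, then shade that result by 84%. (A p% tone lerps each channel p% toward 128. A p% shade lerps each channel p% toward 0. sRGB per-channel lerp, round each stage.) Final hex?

#C38232 is rgb(195, 130, 50).
Per channel, c → c + 0.8(128 − c):
  R: 195 − 53.6 = 141.4 → 141
  G: 130 + 0.8×(128−130) = 130 − 1.6 = 128.4 → 128
  B: 50 + 62.4 = 112.4 → 112
After the tone: rgb(141, 128, 112) = #8D8070.
Per channel, c → c + 0.84(0 − c):
  R: 141 − 118.44 = 22.56 → 23
  G: 128 − 107.52 = 20.48 → 20
  B: 112 − 94.08 = 17.92 → 18
rgb(23, 20, 18) = #171412.

#171412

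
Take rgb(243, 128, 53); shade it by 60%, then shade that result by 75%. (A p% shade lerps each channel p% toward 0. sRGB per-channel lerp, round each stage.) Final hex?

Lerp each channel 60% toward 0:
  R: 243 + 0.6×(0−243) = 243 − 145.8 = 97.2 → 97
  G: 128 + 0.6×(0−128) = 128 − 76.8 = 51.2 → 51
  B: 53 + 0.6×(0−53) = 53 − 31.8 = 21.2 → 21
After the shade: rgb(97, 51, 21) = #613315.
A 75% shade moves each channel 75% toward 0:
  R: 97 − 72.75 = 24.25 → 24
  G: 51 + 0.75×(0−51) = 51 − 38.25 = 12.75 → 13
  B: 21 + 0.75×(0−21) = 21 − 15.75 = 5.25 → 5
rgb(24, 13, 5) = #180d05.

#180d05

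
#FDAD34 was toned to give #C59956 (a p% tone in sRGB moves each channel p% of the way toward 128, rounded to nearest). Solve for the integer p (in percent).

45%

#FDAD34 is rgb(253, 173, 52); #C59956 is rgb(197, 153, 86).
On the R channel (widest range): 197 ≈ 253 + (p/100)(128 − 253), so p ≈ 100×(197 − 253)/(128 − 253) = -5600/-125 = 44.80.
p = 45 reproduces all three channels after rounding.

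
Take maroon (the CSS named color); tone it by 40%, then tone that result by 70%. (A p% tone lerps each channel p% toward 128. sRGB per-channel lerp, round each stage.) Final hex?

#806969

CSS maroon is rgb(128, 0, 0).
A 40% tone moves each channel 40% toward 128:
  R: 128 + 0 = 128 → 128
  G: 0 + 51.2 = 51.2 → 51
  B: 0 + 0.4×(128−0) = 0 + 51.2 = 51.2 → 51
After the tone: rgb(128, 51, 51) = #803333.
Per channel, c → c + 0.7(128 − c):
  R: 128 + 0.7×(128−128) = 128 + 0 = 128 → 128
  G: 51 + 53.9 = 104.9 → 105
  B: 51 + 0.7×(128−51) = 51 + 53.9 = 104.9 → 105
rgb(128, 105, 105) = #806969.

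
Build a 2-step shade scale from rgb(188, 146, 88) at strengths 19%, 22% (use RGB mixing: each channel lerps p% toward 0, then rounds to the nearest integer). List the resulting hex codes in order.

#987647, #937245

19%: (188 − 35.72 = 152.28→152, 146 − 27.74 = 118.26→118, 88 − 16.72 = 71.28→71) → #987647
22%: (188 − 41.36 = 146.64→147, 146 − 32.12 = 113.88→114, 88 − 19.36 = 68.64→69) → #937245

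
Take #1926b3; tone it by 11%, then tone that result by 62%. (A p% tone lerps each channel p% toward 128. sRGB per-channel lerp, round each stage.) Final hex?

#5d6291

#1926b3 is rgb(25, 38, 179).
An 11% tone moves each channel 11% toward 128:
  R: 25 + 0.11×(128−25) = 25 + 11.33 = 36.33 → 36
  G: 38 + 0.11×(128−38) = 38 + 9.9 = 47.9 → 48
  B: 179 − 5.61 = 173.39 → 173
After the tone: rgb(36, 48, 173) = #2430ad.
A 62% tone moves each channel 62% toward 128:
  R: 36 + 0.62×(128−36) = 36 + 57.04 = 93.04 → 93
  G: 48 + 49.6 = 97.6 → 98
  B: 173 − 27.9 = 145.1 → 145
rgb(93, 98, 145) = #5d6291.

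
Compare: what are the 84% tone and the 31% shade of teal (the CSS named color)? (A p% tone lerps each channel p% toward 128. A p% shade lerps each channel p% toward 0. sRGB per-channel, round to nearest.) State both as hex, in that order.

#6C8080, #005858

CSS teal is rgb(0, 128, 128).
84% tone:
  R: 0 + 0.84×(128−0) = 0 + 107.52 = 107.52 → 108
  G: 128 + 0.84×(128−128) = 128 + 0 = 128 → 128
  B: 128 + 0.84×(128−128) = 128 + 0 = 128 → 128
  → #6C8080
31% shade:
  R: 0 + 0 = 0 → 0
  G: 128 + 0.31×(0−128) = 128 − 39.68 = 88.32 → 88
  B: 128 + 0.31×(0−128) = 128 − 39.68 = 88.32 → 88
  → #005858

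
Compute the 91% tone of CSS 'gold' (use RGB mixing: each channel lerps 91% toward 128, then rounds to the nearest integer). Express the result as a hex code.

#8b8874

CSS gold is rgb(255, 215, 0).
Lerp each channel 91% toward 128:
  R: 255 + 0.91×(128−255) = 255 − 115.57 = 139.43 → 139
  G: 215 + 0.91×(128−215) = 215 − 79.17 = 135.83 → 136
  B: 0 + 0.91×(128−0) = 0 + 116.48 = 116.48 → 116
rgb(139, 136, 116) = #8b8874.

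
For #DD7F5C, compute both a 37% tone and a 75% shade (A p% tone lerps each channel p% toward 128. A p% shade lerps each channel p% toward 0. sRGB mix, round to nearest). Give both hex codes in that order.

#BB7F69, #372017

#DD7F5C is rgb(221, 127, 92).
37% tone:
  R: 221 − 34.41 = 186.59 → 187
  G: 127 + 0.37×(128−127) = 127 + 0.37 = 127.37 → 127
  B: 92 + 0.37×(128−92) = 92 + 13.32 = 105.32 → 105
  → #BB7F69
75% shade:
  R: 221 − 165.75 = 55.25 → 55
  G: 127 + 0.75×(0−127) = 127 − 95.25 = 31.75 → 32
  B: 92 − 69 = 23 → 23
  → #372017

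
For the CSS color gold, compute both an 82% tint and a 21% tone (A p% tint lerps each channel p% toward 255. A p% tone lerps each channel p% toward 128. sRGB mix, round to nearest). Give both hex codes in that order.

CSS gold is rgb(255, 215, 0).
82% tint:
  R: 255 + 0 = 255 → 255
  G: 215 + 0.82×(255−215) = 215 + 32.8 = 247.8 → 248
  B: 0 + 0.82×(255−0) = 0 + 209.1 = 209.1 → 209
  → #FFF8D1
21% tone:
  R: 255 + 0.21×(128−255) = 255 − 26.67 = 228.33 → 228
  G: 215 − 18.27 = 196.73 → 197
  B: 0 + 0.21×(128−0) = 0 + 26.88 = 26.88 → 27
  → #E4C51B

#FFF8D1, #E4C51B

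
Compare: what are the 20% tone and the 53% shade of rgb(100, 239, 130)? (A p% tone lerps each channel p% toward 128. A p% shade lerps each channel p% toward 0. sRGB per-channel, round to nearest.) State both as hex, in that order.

#6AD982, #2F703D

20% tone:
  R: 100 + 0.2×(128−100) = 100 + 5.6 = 105.6 → 106
  G: 239 + 0.2×(128−239) = 239 − 22.2 = 216.8 → 217
  B: 130 − 0.4 = 129.6 → 130
  → #6AD982
53% shade:
  R: 100 + 0.53×(0−100) = 100 − 53 = 47 → 47
  G: 239 + 0.53×(0−239) = 239 − 126.67 = 112.33 → 112
  B: 130 + 0.53×(0−130) = 130 − 68.9 = 61.1 → 61
  → #2F703D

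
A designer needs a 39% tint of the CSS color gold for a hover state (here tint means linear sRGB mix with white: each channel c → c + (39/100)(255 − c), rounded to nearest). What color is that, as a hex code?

CSS gold is rgb(255, 215, 0).
Lerp each channel 39% toward 255:
  R: 255 + 0.39×(255−255) = 255 + 0 = 255 → 255
  G: 215 + 0.39×(255−215) = 215 + 15.6 = 230.6 → 231
  B: 0 + 0.39×(255−0) = 0 + 99.45 = 99.45 → 99
rgb(255, 231, 99) = #FFE763.

#FFE763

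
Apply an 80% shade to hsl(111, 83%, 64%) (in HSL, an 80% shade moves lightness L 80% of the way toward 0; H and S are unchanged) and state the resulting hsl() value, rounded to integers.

hsl(111, 83%, 13%)

L moves 80% from 64 toward 0: 64 − 51.2 = 12.8 → 13.
H and S are unchanged.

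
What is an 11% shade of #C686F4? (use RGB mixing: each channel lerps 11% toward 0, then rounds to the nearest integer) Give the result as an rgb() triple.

#C686F4 is rgb(198, 134, 244).
An 11% shade moves each channel 11% toward 0:
  R: 198 + 0.11×(0−198) = 198 − 21.78 = 176.22 → 176
  G: 134 − 14.74 = 119.26 → 119
  B: 244 + 0.11×(0−244) = 244 − 26.84 = 217.16 → 217

rgb(176, 119, 217)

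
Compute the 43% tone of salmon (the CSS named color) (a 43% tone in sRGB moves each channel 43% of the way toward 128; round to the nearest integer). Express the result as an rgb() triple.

rgb(198, 128, 120)

CSS salmon is rgb(250, 128, 114).
A 43% tone moves each channel 43% toward 128:
  R: 250 + 0.43×(128−250) = 250 − 52.46 = 197.54 → 198
  G: 128 + 0.43×(128−128) = 128 + 0 = 128 → 128
  B: 114 + 0.43×(128−114) = 114 + 6.02 = 120.02 → 120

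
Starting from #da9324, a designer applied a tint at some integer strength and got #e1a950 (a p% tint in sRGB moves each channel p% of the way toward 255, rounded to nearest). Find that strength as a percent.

#da9324 is rgb(218, 147, 36); #e1a950 is rgb(225, 169, 80).
On the B channel (widest range): 80 ≈ 36 + (p/100)(255 − 36), so p ≈ 100×(80 − 36)/(255 − 36) = 4400/219 = 20.09.
p = 20 reproduces all three channels after rounding.

20%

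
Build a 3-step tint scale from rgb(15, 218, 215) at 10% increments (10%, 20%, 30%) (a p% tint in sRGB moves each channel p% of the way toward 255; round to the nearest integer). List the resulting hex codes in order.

10%: (15 + 24 = 39→39, 218 + 3.7 = 221.7→222, 215 + 4 = 219→219) → #27dedb
20%: (15 + 48 = 63→63, 218 + 7.4 = 225.4→225, 215 + 8 = 223→223) → #3fe1df
30%: (15 + 72 = 87→87, 218 + 11.1 = 229.1→229, 215 + 12 = 227→227) → #57e5e3

#27dedb, #3fe1df, #57e5e3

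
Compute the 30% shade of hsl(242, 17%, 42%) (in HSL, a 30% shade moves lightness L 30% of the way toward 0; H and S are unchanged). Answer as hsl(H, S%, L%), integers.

hsl(242, 17%, 29%)

L moves 30% from 42 toward 0: 42 − 12.6 = 29.4 → 29.
H and S are unchanged.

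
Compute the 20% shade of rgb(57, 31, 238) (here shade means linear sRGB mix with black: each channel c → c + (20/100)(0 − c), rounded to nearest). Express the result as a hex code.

#2E19BE

Per channel, c → c + 0.2(0 − c):
  R: 57 − 11.4 = 45.6 → 46
  G: 31 + 0.2×(0−31) = 31 − 6.2 = 24.8 → 25
  B: 238 + 0.2×(0−238) = 238 − 47.6 = 190.4 → 190
rgb(46, 25, 190) = #2E19BE.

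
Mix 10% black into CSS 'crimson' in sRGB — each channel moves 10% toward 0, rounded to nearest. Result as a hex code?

#c61236

CSS crimson is rgb(220, 20, 60).
Per channel, c → c + 0.1(0 − c):
  R: 220 + 0.1×(0−220) = 220 − 22 = 198 → 198
  G: 20 + 0.1×(0−20) = 20 − 2 = 18 → 18
  B: 60 − 6 = 54 → 54
rgb(198, 18, 54) = #c61236.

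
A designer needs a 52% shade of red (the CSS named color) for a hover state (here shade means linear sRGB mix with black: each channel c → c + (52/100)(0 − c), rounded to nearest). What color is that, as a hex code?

CSS red is rgb(255, 0, 0).
Lerp each channel 52% toward 0:
  R: 255 − 132.6 = 122.4 → 122
  G: 0 + 0 = 0 → 0
  B: 0 + 0.52×(0−0) = 0 + 0 = 0 → 0
rgb(122, 0, 0) = #7a0000.

#7a0000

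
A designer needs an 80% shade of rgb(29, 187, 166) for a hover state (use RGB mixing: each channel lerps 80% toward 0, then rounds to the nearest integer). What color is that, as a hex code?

Lerp each channel 80% toward 0:
  R: 29 + 0.8×(0−29) = 29 − 23.2 = 5.8 → 6
  G: 187 + 0.8×(0−187) = 187 − 149.6 = 37.4 → 37
  B: 166 + 0.8×(0−166) = 166 − 132.8 = 33.2 → 33
rgb(6, 37, 33) = #062521.

#062521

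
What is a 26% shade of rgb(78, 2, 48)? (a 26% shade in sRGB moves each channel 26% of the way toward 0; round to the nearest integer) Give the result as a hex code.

#3A0124

Lerp each channel 26% toward 0:
  R: 78 − 20.28 = 57.72 → 58
  G: 2 − 0.52 = 1.48 → 1
  B: 48 − 12.48 = 35.52 → 36
rgb(58, 1, 36) = #3A0124.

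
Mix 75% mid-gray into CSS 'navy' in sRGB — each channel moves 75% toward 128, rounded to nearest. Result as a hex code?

#606080

CSS navy is rgb(0, 0, 128).
A 75% tone moves each channel 75% toward 128:
  R: 0 + 0.75×(128−0) = 0 + 96 = 96 → 96
  G: 0 + 96 = 96 → 96
  B: 128 + 0.75×(128−128) = 128 + 0 = 128 → 128
rgb(96, 96, 128) = #606080.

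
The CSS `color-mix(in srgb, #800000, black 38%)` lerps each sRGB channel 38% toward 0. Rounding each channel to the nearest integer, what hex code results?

#800000 is rgb(128, 0, 0).
Lerp each channel 38% toward 0:
  R: 128 − 48.64 = 79.36 → 79
  G: 0 + 0.38×(0−0) = 0 + 0 = 0 → 0
  B: 0 + 0 = 0 → 0
rgb(79, 0, 0) = #4f0000.

#4f0000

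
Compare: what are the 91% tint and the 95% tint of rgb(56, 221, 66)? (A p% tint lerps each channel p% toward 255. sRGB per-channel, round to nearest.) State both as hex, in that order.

#edfcee, #f5fdf6

91% tint:
  R: 56 + 0.91×(255−56) = 56 + 181.09 = 237.09 → 237
  G: 221 + 30.94 = 251.94 → 252
  B: 66 + 171.99 = 237.99 → 238
  → #edfcee
95% tint:
  R: 56 + 189.05 = 245.05 → 245
  G: 221 + 32.3 = 253.3 → 253
  B: 66 + 0.95×(255−66) = 66 + 179.55 = 245.55 → 246
  → #f5fdf6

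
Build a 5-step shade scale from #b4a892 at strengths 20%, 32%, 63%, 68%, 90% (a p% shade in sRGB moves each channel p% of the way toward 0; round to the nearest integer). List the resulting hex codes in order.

#b4a892 is rgb(180, 168, 146).
20%: (180 − 36 = 144→144, 168 − 33.6 = 134.4→134, 146 − 29.2 = 116.8→117) → #908675
32%: (180 − 57.6 = 122.4→122, 168 − 53.76 = 114.24→114, 146 − 46.72 = 99.28→99) → #7a7263
63%: (180 − 113.4 = 66.6→67, 168 − 105.84 = 62.16→62, 146 − 91.98 = 54.02→54) → #433e36
68%: (180 − 122.4 = 57.6→58, 168 − 114.24 = 53.76→54, 146 − 99.28 = 46.72→47) → #3a362f
90%: (180 − 162 = 18→18, 168 − 151.2 = 16.8→17, 146 − 131.4 = 14.6→15) → #12110f

#908675, #7a7263, #433e36, #3a362f, #12110f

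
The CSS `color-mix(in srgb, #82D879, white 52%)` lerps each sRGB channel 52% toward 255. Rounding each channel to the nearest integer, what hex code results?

#C3ECBF

#82D879 is rgb(130, 216, 121).
A 52% tint moves each channel 52% toward 255:
  R: 130 + 0.52×(255−130) = 130 + 65 = 195 → 195
  G: 216 + 0.52×(255−216) = 216 + 20.28 = 236.28 → 236
  B: 121 + 69.68 = 190.68 → 191
rgb(195, 236, 191) = #C3ECBF.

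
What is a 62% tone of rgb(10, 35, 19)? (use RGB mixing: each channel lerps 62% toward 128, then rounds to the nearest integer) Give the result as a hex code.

Per channel, c → c + 0.62(128 − c):
  R: 10 + 73.16 = 83.16 → 83
  G: 35 + 57.66 = 92.66 → 93
  B: 19 + 67.58 = 86.58 → 87
rgb(83, 93, 87) = #535D57.

#535D57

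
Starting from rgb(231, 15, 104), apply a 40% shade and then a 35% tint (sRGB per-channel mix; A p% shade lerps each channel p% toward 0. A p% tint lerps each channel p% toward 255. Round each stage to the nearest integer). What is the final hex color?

A 40% shade moves each channel 40% toward 0:
  R: 231 + 0.4×(0−231) = 231 − 92.4 = 138.6 → 139
  G: 15 + 0.4×(0−15) = 15 − 6 = 9 → 9
  B: 104 − 41.6 = 62.4 → 62
After the shade: rgb(139, 9, 62) = #8B093E.
Per channel, c → c + 0.35(255 − c):
  R: 139 + 0.35×(255−139) = 139 + 40.6 = 179.6 → 180
  G: 9 + 0.35×(255−9) = 9 + 86.1 = 95.1 → 95
  B: 62 + 67.55 = 129.55 → 130
rgb(180, 95, 130) = #B45F82.

#B45F82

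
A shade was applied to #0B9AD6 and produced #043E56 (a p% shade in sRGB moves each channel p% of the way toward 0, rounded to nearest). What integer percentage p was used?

60%

#0B9AD6 is rgb(11, 154, 214); #043E56 is rgb(4, 62, 86).
On the B channel (widest range): 86 ≈ 214 + (p/100)(0 − 214), so p ≈ 100×(86 − 214)/(0 − 214) = -12800/-214 = 59.81.
p = 60 reproduces all three channels after rounding.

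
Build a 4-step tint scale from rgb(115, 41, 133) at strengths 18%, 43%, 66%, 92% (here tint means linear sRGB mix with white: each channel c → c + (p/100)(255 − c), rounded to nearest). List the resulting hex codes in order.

#8C509B, #AF85B9, #CFB6D6, #F4EEF5

18%: (115 + 25.2 = 140.2→140, 41 + 38.52 = 79.52→80, 133 + 21.96 = 154.96→155) → #8C509B
43%: (115 + 60.2 = 175.2→175, 41 + 92.02 = 133.02→133, 133 + 52.46 = 185.46→185) → #AF85B9
66%: (115 + 92.4 = 207.4→207, 41 + 141.24 = 182.24→182, 133 + 80.52 = 213.52→214) → #CFB6D6
92%: (115 + 128.8 = 243.8→244, 41 + 196.88 = 237.88→238, 133 + 112.24 = 245.24→245) → #F4EEF5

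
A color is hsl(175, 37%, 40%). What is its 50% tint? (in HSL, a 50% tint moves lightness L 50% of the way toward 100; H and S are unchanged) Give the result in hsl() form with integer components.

hsl(175, 37%, 70%)

L moves 50% from 40 toward 100: 40 + 30 = 70 → 70.
H and S are unchanged.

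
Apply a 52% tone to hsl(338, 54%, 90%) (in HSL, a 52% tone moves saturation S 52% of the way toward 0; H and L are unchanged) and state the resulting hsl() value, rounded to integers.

S moves 52% from 54 toward 0: 54 − 28.08 = 25.92 → 26.
H and L are unchanged.

hsl(338, 26%, 90%)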